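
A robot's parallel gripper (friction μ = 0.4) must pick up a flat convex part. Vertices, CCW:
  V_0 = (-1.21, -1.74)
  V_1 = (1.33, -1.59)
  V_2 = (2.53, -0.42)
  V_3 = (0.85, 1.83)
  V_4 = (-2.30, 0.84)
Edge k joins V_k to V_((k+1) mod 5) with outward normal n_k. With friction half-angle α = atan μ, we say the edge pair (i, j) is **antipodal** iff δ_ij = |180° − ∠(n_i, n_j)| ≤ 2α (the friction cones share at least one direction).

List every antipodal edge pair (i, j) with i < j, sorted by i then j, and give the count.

α = atan 0.4 = 21.80°;  2α = 43.60°
n_0 = (+0.0590, -0.9983)
n_1 = (+0.6981, -0.7160)
n_2 = (+0.8013, +0.5983)
n_3 = (-0.2998, +0.9540)
n_4 = (-0.9212, -0.3892)
  (0,1): δ = 139.10°  ·
  (0,2): δ = 56.63°  ·
  (0,3): δ = 14.07°  ✓
  (0,4): δ = 109.52°  ·
  (1,2): δ = 97.53°  ·
  (1,3): δ = 26.83°  ✓
  (1,4): δ = 68.63°  ·
  (2,3): δ = 109.30°  ·
  (2,4): δ = 13.84°  ✓
  (3,4): δ = 84.54°  ·
antipodal pairs: 3

count = 3; pairs: (0,3), (1,3), (2,4)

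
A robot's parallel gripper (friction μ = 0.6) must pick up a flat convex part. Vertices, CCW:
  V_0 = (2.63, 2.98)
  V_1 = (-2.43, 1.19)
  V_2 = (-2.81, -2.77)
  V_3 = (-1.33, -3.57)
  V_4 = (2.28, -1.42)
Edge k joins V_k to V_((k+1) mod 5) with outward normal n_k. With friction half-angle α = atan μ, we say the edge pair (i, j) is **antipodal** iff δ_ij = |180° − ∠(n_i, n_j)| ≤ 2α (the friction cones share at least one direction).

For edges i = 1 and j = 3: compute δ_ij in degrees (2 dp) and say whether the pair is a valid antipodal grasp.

δ = 53.74°, valid

α = atan 0.6 = 30.96°;  2α = 61.93°
edge 1: e_1 = (-0.38, -3.96);  n_1 = (-0.9954, +0.0955)
edge 3: e_3 = (+3.61, +2.15);  n_3 = (+0.5117, -0.8592)
∠(n_1, n_3) = 126.26°
δ = |180° − 126.26°| = 53.74°
53.74° ≤ 2α = 61.93°  →  valid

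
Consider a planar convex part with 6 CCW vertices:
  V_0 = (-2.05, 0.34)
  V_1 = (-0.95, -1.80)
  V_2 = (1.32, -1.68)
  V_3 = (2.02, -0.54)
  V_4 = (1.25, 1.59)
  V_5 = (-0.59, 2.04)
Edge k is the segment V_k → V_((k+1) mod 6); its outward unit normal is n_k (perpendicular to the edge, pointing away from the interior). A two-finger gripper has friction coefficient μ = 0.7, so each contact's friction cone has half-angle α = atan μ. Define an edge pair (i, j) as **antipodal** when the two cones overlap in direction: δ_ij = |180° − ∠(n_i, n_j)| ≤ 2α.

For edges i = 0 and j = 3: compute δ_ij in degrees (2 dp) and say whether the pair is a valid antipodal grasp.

δ = 7.33°, valid

α = atan 0.7 = 34.99°;  2α = 69.98°
edge 0: e_0 = (+1.10, -2.14);  n_0 = (-0.8894, -0.4572)
edge 3: e_3 = (-0.77, +2.13);  n_3 = (+0.9404, +0.3400)
∠(n_0, n_3) = 172.67°
δ = |180° − 172.67°| = 7.33°
7.33° ≤ 2α = 69.98°  →  valid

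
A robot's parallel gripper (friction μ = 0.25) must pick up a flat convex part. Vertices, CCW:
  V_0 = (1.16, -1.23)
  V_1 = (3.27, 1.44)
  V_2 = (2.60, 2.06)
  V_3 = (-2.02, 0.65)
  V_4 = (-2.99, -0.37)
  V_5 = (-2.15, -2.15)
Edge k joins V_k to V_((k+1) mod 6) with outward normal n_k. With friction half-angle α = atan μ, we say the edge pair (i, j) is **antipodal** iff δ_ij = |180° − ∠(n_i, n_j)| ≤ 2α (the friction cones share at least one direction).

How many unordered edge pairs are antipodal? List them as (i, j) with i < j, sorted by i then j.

count = 3; pairs: (0,3), (1,4), (2,5)

α = atan 0.25 = 14.04°;  2α = 28.07°
n_0 = (+0.7846, -0.6200)
n_1 = (+0.6792, +0.7340)
n_2 = (-0.2919, +0.9564)
n_3 = (-0.7246, +0.6891)
n_4 = (-0.9044, -0.4268)
n_5 = (+0.2678, -0.9635)
  (0,1): δ = 94.46°  ·
  (0,2): δ = 34.71°  ·
  (0,3): δ = 5.24°  ✓
  (0,4): δ = 63.58°  ·
  (0,5): δ = 143.85°  ·
  (1,2): δ = 120.25°  ·
  (1,3): δ = 90.78°  ·
  (1,4): δ = 21.96°  ✓
  (1,5): δ = 58.31°  ·
  (2,3): δ = 150.53°  ·
  (2,4): δ = 81.71°  ·
  (2,5): δ = 1.44°  ✓
  (3,4): δ = 111.18°  ·
  (3,5): δ = 30.91°  ·
  (4,5): δ = 99.73°  ·
antipodal pairs: 3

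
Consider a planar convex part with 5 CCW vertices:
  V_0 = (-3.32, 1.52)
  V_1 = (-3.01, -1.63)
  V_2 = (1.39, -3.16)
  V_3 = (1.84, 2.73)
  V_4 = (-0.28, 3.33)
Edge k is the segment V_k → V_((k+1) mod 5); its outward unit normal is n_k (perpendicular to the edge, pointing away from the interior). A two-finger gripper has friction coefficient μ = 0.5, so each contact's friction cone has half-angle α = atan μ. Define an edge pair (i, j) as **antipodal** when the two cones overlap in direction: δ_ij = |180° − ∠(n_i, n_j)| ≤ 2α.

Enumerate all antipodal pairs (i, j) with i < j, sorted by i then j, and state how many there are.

α = atan 0.5 = 26.57°;  2α = 53.13°
n_0 = (-0.9952, -0.0979)
n_1 = (-0.3284, -0.9445)
n_2 = (+0.9971, -0.0762)
n_3 = (+0.2723, +0.9622)
n_4 = (-0.5116, +0.8592)
  (0,1): δ = 114.79°  ·
  (0,2): δ = 9.99°  ✓
  (0,3): δ = 68.58°  ·
  (0,4): δ = 115.15°  ·
  (1,2): δ = 75.19°  ·
  (1,3): δ = 3.37°  ✓
  (1,4): δ = 49.94°  ✓
  (2,3): δ = 101.43°  ·
  (2,4): δ = 54.86°  ·
  (3,4): δ = 133.43°  ·
antipodal pairs: 3

count = 3; pairs: (0,2), (1,3), (1,4)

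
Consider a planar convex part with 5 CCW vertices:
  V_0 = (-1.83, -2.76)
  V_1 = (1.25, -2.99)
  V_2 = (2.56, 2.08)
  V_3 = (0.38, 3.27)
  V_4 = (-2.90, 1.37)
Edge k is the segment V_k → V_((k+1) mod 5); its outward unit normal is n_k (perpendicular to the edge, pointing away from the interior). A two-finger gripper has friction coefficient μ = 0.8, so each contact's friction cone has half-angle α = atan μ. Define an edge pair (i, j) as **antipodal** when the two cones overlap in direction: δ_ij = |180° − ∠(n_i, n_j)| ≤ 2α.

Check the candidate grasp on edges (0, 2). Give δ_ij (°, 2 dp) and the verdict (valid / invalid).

α = atan 0.8 = 38.66°;  2α = 77.32°
edge 0: e_0 = (+3.08, -0.23);  n_0 = (-0.0745, -0.9972)
edge 2: e_2 = (-2.18, +1.19);  n_2 = (+0.4791, +0.8777)
∠(n_0, n_2) = 155.64°
δ = |180° − 155.64°| = 24.36°
24.36° ≤ 2α = 77.32°  →  valid

δ = 24.36°, valid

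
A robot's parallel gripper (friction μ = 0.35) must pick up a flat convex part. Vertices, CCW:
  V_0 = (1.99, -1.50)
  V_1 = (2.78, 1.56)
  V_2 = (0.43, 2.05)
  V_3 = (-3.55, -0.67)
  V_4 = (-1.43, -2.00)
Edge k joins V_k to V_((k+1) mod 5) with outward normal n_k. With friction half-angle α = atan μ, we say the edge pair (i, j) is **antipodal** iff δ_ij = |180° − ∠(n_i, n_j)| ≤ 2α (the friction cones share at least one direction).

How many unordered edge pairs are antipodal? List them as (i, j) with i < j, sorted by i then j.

α = atan 0.35 = 19.29°;  2α = 38.58°
n_0 = (+0.9683, -0.2500)
n_1 = (+0.2041, +0.9789)
n_2 = (-0.5642, +0.8256)
n_3 = (-0.5314, -0.8471)
n_4 = (+0.1447, -0.9895)
  (0,1): δ = 87.30°  ·
  (0,2): δ = 41.17°  ·
  (0,3): δ = 72.37°  ·
  (0,4): δ = 112.79°  ·
  (1,2): δ = 133.87°  ·
  (1,3): δ = 20.32°  ✓
  (1,4): δ = 20.10°  ✓
  (2,3): δ = 66.45°  ·
  (2,4): δ = 26.03°  ✓
  (3,4): δ = 139.58°  ·
antipodal pairs: 3

count = 3; pairs: (1,3), (1,4), (2,4)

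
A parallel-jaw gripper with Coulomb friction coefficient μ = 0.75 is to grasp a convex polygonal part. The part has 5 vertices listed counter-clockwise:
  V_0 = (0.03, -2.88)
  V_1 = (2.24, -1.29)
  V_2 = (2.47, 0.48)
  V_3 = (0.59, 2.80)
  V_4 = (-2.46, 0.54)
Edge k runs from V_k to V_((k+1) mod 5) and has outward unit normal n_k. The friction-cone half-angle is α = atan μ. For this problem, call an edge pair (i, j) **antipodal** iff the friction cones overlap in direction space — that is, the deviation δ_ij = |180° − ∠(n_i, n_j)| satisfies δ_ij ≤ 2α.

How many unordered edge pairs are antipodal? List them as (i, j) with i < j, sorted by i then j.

α = atan 0.75 = 36.87°;  2α = 73.74°
n_0 = (+0.5840, -0.8117)
n_1 = (+0.9917, -0.1289)
n_2 = (+0.7769, +0.6296)
n_3 = (-0.5954, +0.8035)
n_4 = (-0.8084, -0.5886)
  (0,1): δ = 133.14°  ·
  (0,2): δ = 86.71°  ·
  (0,3): δ = 0.80°  ✓
  (0,4): δ = 90.32°  ·
  (1,2): δ = 133.58°  ·
  (1,3): δ = 46.06°  ✓
  (1,4): δ = 43.46°  ✓
  (2,3): δ = 92.48°  ·
  (2,4): δ = 2.96°  ✓
  (3,4): δ = 90.48°  ·
antipodal pairs: 4

count = 4; pairs: (0,3), (1,3), (1,4), (2,4)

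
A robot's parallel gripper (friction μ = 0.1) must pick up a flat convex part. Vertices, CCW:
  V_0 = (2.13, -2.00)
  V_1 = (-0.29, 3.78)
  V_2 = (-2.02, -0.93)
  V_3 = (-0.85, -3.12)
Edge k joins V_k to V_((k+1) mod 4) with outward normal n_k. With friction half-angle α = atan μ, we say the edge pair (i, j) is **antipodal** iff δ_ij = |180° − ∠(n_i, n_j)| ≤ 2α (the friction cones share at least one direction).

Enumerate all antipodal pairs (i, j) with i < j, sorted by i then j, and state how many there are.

α = atan 0.1 = 5.71°;  2α = 11.42°
n_0 = (+0.9224, +0.3862)
n_1 = (-0.9387, +0.3448)
n_2 = (-0.8820, -0.4712)
n_3 = (+0.3518, -0.9361)
  (0,1): δ = 42.89°  ·
  (0,2): δ = 5.39°  ✓
  (0,3): δ = 87.88°  ·
  (1,2): δ = 131.72°  ·
  (1,3): δ = 49.23°  ·
  (2,3): δ = 97.52°  ·
antipodal pairs: 1

count = 1; pairs: (0,2)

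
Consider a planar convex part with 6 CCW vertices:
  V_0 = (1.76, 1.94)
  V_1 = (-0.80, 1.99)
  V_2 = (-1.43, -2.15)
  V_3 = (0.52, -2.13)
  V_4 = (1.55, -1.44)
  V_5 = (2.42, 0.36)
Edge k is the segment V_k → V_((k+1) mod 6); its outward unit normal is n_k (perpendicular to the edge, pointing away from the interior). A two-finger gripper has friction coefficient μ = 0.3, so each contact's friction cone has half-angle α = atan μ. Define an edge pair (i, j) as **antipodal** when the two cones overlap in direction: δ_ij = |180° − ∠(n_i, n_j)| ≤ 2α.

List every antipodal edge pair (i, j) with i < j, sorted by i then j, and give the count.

α = atan 0.3 = 16.70°;  2α = 33.40°
n_0 = (+0.0195, +0.9998)
n_1 = (-0.9886, +0.1504)
n_2 = (+0.0103, -0.9999)
n_3 = (+0.5566, -0.8308)
n_4 = (+0.9003, -0.4352)
n_5 = (+0.9227, +0.3854)
  (0,1): δ = 97.53°  ·
  (0,2): δ = 1.71°  ✓
  (0,3): δ = 34.94°  ·
  (0,4): δ = 65.32°  ·
  (0,5): δ = 113.79°  ·
  (1,2): δ = 80.76°  ·
  (1,3): δ = 47.53°  ·
  (1,4): δ = 17.14°  ✓
  (1,5): δ = 31.32°  ✓
  (2,3): δ = 146.77°  ·
  (2,4): δ = 116.38°  ·
  (2,5): δ = 67.92°  ·
  (3,4): δ = 149.61°  ·
  (3,5): δ = 101.15°  ·
  (4,5): δ = 131.53°  ·
antipodal pairs: 3

count = 3; pairs: (0,2), (1,4), (1,5)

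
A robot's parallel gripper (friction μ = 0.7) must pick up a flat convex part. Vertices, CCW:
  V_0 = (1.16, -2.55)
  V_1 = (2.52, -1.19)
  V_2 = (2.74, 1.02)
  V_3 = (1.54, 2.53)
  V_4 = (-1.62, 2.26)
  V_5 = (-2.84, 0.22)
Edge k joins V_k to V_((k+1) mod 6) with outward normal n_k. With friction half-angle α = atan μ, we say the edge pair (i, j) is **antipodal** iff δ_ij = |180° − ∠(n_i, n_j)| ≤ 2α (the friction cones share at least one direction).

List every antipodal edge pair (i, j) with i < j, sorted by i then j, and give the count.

count = 7; pairs: (0,3), (0,4), (1,4), (1,5), (2,4), (2,5), (3,5)

α = atan 0.7 = 34.99°;  2α = 69.98°
n_0 = (+0.7071, -0.7071)
n_1 = (+0.9951, -0.0991)
n_2 = (+0.7829, +0.6222)
n_3 = (-0.0851, +0.9964)
n_4 = (-0.8582, +0.5133)
n_5 = (-0.5693, -0.8221)
  (0,1): δ = 140.68°  ·
  (0,2): δ = 96.53°  ·
  (0,3): δ = 40.12°  ✓
  (0,4): δ = 14.12°  ✓
  (0,5): δ = 100.30°  ·
  (1,2): δ = 135.84°  ·
  (1,3): δ = 79.43°  ·
  (1,4): δ = 25.20°  ✓
  (1,5): δ = 60.98°  ✓
  (2,3): δ = 123.59°  ·
  (2,4): δ = 69.36°  ✓
  (2,5): δ = 16.82°  ✓
  (3,4): δ = 125.76°  ·
  (3,5): δ = 39.59°  ✓
  (4,5): δ = 93.82°  ·
antipodal pairs: 7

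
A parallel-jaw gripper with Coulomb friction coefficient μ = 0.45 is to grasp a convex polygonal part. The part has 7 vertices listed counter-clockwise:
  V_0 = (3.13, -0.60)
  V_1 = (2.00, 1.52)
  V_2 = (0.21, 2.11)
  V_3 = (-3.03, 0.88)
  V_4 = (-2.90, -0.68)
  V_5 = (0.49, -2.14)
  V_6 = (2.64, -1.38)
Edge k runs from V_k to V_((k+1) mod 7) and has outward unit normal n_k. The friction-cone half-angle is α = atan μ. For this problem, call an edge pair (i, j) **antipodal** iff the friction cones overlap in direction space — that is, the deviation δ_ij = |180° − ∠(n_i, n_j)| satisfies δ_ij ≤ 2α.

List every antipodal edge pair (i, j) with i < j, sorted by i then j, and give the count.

count = 8; pairs: (0,3), (0,4), (1,4), (1,5), (2,4), (2,5), (2,6), (3,6)

α = atan 0.45 = 24.23°;  2α = 48.46°
n_0 = (+0.8825, +0.4704)
n_1 = (+0.3130, +0.9497)
n_2 = (-0.3549, +0.9349)
n_3 = (-0.9965, -0.0830)
n_4 = (-0.3956, -0.9184)
n_5 = (+0.3333, -0.9428)
n_6 = (+0.8468, -0.5319)
  (0,1): δ = 136.30°  ·
  (0,2): δ = 97.27°  ·
  (0,3): δ = 23.29°  ✓
  (0,4): δ = 38.64°  ✓
  (0,5): δ = 81.41°  ·
  (0,6): δ = 119.80°  ·
  (1,2): δ = 140.97°  ·
  (1,3): δ = 66.99°  ·
  (1,4): δ = 5.06°  ✓
  (1,5): δ = 37.71°  ✓
  (1,6): δ = 76.11°  ·
  (2,3): δ = 106.02°  ·
  (2,4): δ = 44.09°  ✓
  (2,5): δ = 1.32°  ✓
  (2,6): δ = 37.07°  ✓
  (3,4): δ = 118.06°  ·
  (3,5): δ = 75.30°  ·
  (3,6): δ = 36.90°  ✓
  (4,5): δ = 137.23°  ·
  (4,6): δ = 98.84°  ·
  (5,6): δ = 141.61°  ·
antipodal pairs: 8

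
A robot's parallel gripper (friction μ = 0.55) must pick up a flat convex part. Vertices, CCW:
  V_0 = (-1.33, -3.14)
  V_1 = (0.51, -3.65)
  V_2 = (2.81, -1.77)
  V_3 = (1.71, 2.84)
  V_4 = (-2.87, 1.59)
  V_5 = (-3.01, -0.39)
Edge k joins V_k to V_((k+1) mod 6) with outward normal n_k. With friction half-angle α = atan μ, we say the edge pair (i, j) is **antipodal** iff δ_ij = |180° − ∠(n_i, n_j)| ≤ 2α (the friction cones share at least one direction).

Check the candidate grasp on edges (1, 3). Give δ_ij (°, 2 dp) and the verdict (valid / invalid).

α = atan 0.55 = 28.81°;  2α = 57.62°
edge 1: e_1 = (+2.30, +1.88);  n_1 = (+0.6329, -0.7743)
edge 3: e_3 = (-4.58, -1.25);  n_3 = (-0.2633, +0.9647)
∠(n_1, n_3) = 156.00°
δ = |180° − 156.00°| = 24.00°
24.00° ≤ 2α = 57.62°  →  valid

δ = 24.00°, valid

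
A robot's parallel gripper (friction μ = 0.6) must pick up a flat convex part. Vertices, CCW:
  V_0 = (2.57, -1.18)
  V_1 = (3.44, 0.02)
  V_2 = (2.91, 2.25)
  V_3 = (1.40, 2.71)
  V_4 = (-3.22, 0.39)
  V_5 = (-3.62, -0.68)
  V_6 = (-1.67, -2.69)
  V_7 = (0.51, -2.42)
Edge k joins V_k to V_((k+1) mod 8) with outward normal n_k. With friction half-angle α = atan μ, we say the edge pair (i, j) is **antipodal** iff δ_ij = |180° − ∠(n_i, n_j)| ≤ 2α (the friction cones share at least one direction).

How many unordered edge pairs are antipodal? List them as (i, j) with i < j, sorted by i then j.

count = 10; pairs: (0,3), (0,4), (1,4), (1,5), (2,5), (2,6), (2,7), (3,6), (3,7), (4,7)

α = atan 0.6 = 30.96°;  2α = 61.93°
n_0 = (+0.8096, -0.5870)
n_1 = (+0.9729, +0.2312)
n_2 = (+0.2914, +0.9566)
n_3 = (-0.4488, +0.8937)
n_4 = (-0.9367, +0.3502)
n_5 = (-0.7177, -0.6963)
n_6 = (+0.1229, -0.9924)
n_7 = (+0.5157, -0.8568)
  (0,1): δ = 130.69°  ·
  (0,2): δ = 71.00°  ·
  (0,3): δ = 27.39°  ✓
  (0,4): δ = 15.44°  ✓
  (0,5): δ = 80.07°  ·
  (0,6): δ = 133.00°  ·
  (0,7): δ = 156.99°  ·
  (1,2): δ = 120.31°  ·
  (1,3): δ = 76.71°  ·
  (1,4): δ = 33.87°  ✓
  (1,5): δ = 30.76°  ✓
  (1,6): δ = 83.69°  ·
  (1,7): δ = 107.68°  ·
  (2,3): δ = 136.39°  ·
  (2,4): δ = 93.55°  ·
  (2,5): δ = 28.93°  ✓
  (2,6): δ = 24.00°  ✓
  (2,7): δ = 47.99°  ✓
  (3,4): δ = 137.16°  ·
  (3,5): δ = 72.53°  ·
  (3,6): δ = 19.60°  ✓
  (3,7): δ = 4.38°  ✓
  (4,5): δ = 115.37°  ·
  (4,6): δ = 62.44°  ·
  (4,7): δ = 38.46°  ✓
  (5,6): δ = 127.07°  ·
  (5,7): δ = 103.09°  ·
  (6,7): δ = 156.01°  ·
antipodal pairs: 10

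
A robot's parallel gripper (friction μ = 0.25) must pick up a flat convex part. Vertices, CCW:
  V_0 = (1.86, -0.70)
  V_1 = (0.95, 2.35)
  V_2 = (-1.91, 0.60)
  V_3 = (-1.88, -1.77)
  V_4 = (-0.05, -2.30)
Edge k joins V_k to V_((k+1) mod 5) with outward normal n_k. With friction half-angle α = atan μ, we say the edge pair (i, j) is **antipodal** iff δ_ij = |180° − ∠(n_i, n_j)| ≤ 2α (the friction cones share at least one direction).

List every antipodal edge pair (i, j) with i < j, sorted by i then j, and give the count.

α = atan 0.25 = 14.04°;  2α = 28.07°
n_0 = (+0.9583, +0.2859)
n_1 = (-0.5219, +0.8530)
n_2 = (-0.9999, -0.0127)
n_3 = (-0.2782, -0.9605)
n_4 = (+0.6422, -0.7666)
  (0,1): δ = 75.15°  ·
  (0,2): δ = 15.89°  ✓
  (0,3): δ = 57.24°  ·
  (0,4): δ = 113.34°  ·
  (1,2): δ = 120.74°  ·
  (1,3): δ = 47.61°  ·
  (1,4): δ = 8.49°  ✓
  (2,3): δ = 106.88°  ·
  (2,4): δ = 50.77°  ·
  (3,4): δ = 123.90°  ·
antipodal pairs: 2

count = 2; pairs: (0,2), (1,4)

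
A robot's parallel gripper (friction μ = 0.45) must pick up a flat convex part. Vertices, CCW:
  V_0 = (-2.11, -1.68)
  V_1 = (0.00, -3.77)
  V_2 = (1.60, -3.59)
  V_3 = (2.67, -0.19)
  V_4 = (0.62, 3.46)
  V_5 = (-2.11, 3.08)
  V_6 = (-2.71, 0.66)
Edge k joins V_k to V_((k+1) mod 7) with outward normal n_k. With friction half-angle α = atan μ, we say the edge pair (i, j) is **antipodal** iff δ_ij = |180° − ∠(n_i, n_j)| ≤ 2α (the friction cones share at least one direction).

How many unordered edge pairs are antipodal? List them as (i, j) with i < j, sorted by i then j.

count = 6; pairs: (0,3), (1,4), (2,5), (2,6), (3,5), (3,6)

α = atan 0.45 = 24.23°;  2α = 48.46°
n_0 = (-0.7037, -0.7105)
n_1 = (+0.1118, -0.9937)
n_2 = (+0.9539, -0.3002)
n_3 = (+0.8719, +0.4897)
n_4 = (-0.1379, +0.9905)
n_5 = (-0.9706, +0.2406)
n_6 = (-0.9687, -0.2484)
  (0,1): δ = 128.85°  ·
  (0,2): δ = 62.74°  ·
  (0,3): δ = 15.95°  ✓
  (0,4): δ = 52.65°  ·
  (0,5): δ = 120.80°  ·
  (0,6): δ = 149.11°  ·
  (1,2): δ = 113.89°  ·
  (1,3): δ = 67.10°  ·
  (1,4): δ = 1.51°  ✓
  (1,5): δ = 69.66°  ·
  (1,6): δ = 97.96°  ·
  (2,3): δ = 133.21°  ·
  (2,4): δ = 64.61°  ·
  (2,5): δ = 3.54°  ✓
  (2,6): δ = 31.85°  ✓
  (3,4): δ = 111.40°  ·
  (3,5): δ = 43.25°  ✓
  (3,6): δ = 14.94°  ✓
  (4,5): δ = 111.85°  ·
  (4,6): δ = 83.54°  ·
  (5,6): δ = 151.69°  ·
antipodal pairs: 6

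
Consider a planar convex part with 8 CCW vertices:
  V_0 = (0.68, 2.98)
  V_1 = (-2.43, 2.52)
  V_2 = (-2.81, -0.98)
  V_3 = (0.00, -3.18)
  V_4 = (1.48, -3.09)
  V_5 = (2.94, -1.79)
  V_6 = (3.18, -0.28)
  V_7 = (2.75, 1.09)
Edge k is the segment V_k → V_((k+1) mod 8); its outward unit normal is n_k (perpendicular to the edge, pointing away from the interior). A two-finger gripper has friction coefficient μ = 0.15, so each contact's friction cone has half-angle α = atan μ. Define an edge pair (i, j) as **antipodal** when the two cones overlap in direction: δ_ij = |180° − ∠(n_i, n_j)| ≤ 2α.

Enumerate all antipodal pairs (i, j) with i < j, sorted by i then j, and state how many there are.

count = 3; pairs: (0,3), (1,5), (2,7)

α = atan 0.15 = 8.53°;  2α = 17.06°
n_0 = (-0.1463, +0.9892)
n_1 = (-0.9942, +0.1079)
n_2 = (-0.6165, -0.7874)
n_3 = (+0.0607, -0.9982)
n_4 = (+0.6650, -0.7468)
n_5 = (+0.9876, -0.1570)
n_6 = (+0.9541, +0.2995)
n_7 = (+0.6743, +0.7385)
  (0,1): δ = 104.61°  ·
  (0,2): δ = 46.47°  ·
  (0,3): δ = 4.93°  ✓
  (0,4): δ = 33.27°  ·
  (0,5): δ = 72.56°  ·
  (0,6): δ = 99.01°  ·
  (0,7): δ = 129.19°  ·
  (1,2): δ = 121.86°  ·
  (1,3): δ = 80.32°  ·
  (1,4): δ = 42.12°  ·
  (1,5): δ = 2.83°  ✓
  (1,6): δ = 23.62°  ·
  (1,7): δ = 53.80°  ·
  (2,3): δ = 138.46°  ·
  (2,4): δ = 100.26°  ·
  (2,5): δ = 60.97°  ·
  (2,6): δ = 34.52°  ·
  (2,7): δ = 4.34°  ✓
  (3,4): δ = 141.80°  ·
  (3,5): δ = 102.51°  ·
  (3,6): δ = 76.05°  ·
  (3,7): δ = 45.88°  ·
  (4,5): δ = 140.71°  ·
  (4,6): δ = 114.26°  ·
  (4,7): δ = 84.08°  ·
  (5,6): δ = 153.54°  ·
  (5,7): δ = 123.37°  ·
  (6,7): δ = 149.82°  ·
antipodal pairs: 3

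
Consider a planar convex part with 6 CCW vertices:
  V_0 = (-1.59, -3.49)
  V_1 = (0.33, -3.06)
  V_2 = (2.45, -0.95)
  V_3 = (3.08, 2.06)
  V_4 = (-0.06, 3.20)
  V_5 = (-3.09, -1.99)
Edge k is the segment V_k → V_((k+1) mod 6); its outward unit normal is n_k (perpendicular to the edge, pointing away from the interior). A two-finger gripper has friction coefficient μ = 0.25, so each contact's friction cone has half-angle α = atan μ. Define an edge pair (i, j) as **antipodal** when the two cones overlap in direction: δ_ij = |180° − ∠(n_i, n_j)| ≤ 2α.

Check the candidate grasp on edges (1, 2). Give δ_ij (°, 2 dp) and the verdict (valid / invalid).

δ = 146.69°, invalid

α = atan 0.25 = 14.04°;  2α = 28.07°
edge 1: e_1 = (+2.12, +2.11);  n_1 = (+0.7054, -0.7088)
edge 2: e_2 = (+0.63, +3.01);  n_2 = (+0.9788, -0.2049)
∠(n_1, n_2) = 33.31°
δ = |180° − 33.31°| = 146.69°
146.69° > 2α = 28.07°  →  invalid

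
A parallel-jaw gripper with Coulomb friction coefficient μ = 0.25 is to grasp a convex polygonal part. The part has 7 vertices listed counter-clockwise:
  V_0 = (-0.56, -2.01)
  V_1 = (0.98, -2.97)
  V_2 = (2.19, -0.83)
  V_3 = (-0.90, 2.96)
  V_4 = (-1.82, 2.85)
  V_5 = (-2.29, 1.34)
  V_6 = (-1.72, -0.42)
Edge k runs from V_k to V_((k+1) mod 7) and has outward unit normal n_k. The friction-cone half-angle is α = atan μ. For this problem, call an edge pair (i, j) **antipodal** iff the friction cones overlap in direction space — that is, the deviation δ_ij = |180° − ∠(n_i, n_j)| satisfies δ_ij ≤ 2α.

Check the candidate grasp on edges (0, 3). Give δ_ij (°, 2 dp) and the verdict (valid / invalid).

α = atan 0.25 = 14.04°;  2α = 28.07°
edge 0: e_0 = (+1.54, -0.96);  n_0 = (-0.5290, -0.8486)
edge 3: e_3 = (-0.92, -0.11);  n_3 = (-0.1187, +0.9929)
∠(n_0, n_3) = 141.24°
δ = |180° − 141.24°| = 38.76°
38.76° > 2α = 28.07°  →  invalid

δ = 38.76°, invalid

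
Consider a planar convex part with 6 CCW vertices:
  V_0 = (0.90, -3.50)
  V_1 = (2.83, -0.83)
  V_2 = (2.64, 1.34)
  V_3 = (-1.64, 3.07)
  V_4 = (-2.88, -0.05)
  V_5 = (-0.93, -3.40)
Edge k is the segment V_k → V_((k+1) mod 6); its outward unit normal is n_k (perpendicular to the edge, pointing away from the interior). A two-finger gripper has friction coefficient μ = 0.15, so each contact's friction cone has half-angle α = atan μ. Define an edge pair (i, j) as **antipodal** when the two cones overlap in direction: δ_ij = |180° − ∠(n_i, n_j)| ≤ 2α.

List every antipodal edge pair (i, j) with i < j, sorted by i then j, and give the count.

count = 1; pairs: (0,3)

α = atan 0.15 = 8.53°;  2α = 17.06°
n_0 = (+0.8104, -0.5858)
n_1 = (+0.9962, +0.0872)
n_2 = (+0.3747, +0.9271)
n_3 = (-0.9293, +0.3693)
n_4 = (-0.8642, -0.5031)
n_5 = (-0.0546, -0.9985)
  (0,1): δ = 139.13°  ·
  (0,2): δ = 76.15°  ·
  (0,3): δ = 14.19°  ✓
  (0,4): δ = 66.06°  ·
  (0,5): δ = 122.73°  ·
  (1,2): δ = 117.01°  ·
  (1,3): δ = 26.68°  ·
  (1,4): δ = 25.20°  ·
  (1,5): δ = 81.87°  ·
  (2,3): δ = 89.67°  ·
  (2,4): δ = 37.79°  ·
  (2,5): δ = 18.88°  ·
  (3,4): δ = 128.12°  ·
  (3,5): δ = 71.45°  ·
  (4,5): δ = 123.33°  ·
antipodal pairs: 1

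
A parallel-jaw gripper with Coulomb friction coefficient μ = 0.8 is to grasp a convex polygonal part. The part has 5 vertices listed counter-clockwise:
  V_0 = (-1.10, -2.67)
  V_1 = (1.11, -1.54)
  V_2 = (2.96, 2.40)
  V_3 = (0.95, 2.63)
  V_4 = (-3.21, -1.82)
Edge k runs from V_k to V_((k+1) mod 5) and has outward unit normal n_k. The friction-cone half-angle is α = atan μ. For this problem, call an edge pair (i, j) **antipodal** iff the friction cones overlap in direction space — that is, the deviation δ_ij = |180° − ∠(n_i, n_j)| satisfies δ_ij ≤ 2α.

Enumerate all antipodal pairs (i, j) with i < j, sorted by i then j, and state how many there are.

α = atan 0.8 = 38.66°;  2α = 77.32°
n_0 = (+0.4553, -0.8904)
n_1 = (+0.9052, -0.4250)
n_2 = (+0.1137, +0.9935)
n_3 = (-0.7305, +0.6829)
n_4 = (-0.3737, -0.9276)
  (0,1): δ = 142.23°  ·
  (0,2): δ = 33.61°  ✓
  (0,3): δ = 19.85°  ✓
  (0,4): δ = 130.98°  ·
  (1,2): δ = 71.38°  ✓
  (1,3): δ = 17.92°  ✓
  (1,4): δ = 93.21°  ·
  (2,3): δ = 126.54°  ·
  (2,4): δ = 15.41°  ✓
  (3,4): δ = 68.87°  ✓
antipodal pairs: 6

count = 6; pairs: (0,2), (0,3), (1,2), (1,3), (2,4), (3,4)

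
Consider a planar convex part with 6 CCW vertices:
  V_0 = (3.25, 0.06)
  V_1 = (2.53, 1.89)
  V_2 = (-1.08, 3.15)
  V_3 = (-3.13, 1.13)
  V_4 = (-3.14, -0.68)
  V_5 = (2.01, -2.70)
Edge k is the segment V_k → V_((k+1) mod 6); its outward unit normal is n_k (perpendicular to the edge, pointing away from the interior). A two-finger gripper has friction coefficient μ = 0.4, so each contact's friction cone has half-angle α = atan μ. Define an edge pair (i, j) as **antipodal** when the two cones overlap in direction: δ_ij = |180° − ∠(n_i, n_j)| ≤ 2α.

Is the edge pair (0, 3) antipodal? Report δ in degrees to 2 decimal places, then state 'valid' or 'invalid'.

α = atan 0.4 = 21.80°;  2α = 43.60°
edge 0: e_0 = (-0.72, +1.83);  n_0 = (+0.9306, +0.3661)
edge 3: e_3 = (-0.01, -1.81);  n_3 = (-1.0000, +0.0055)
∠(n_0, n_3) = 158.21°
δ = |180° − 158.21°| = 21.79°
21.79° ≤ 2α = 43.60°  →  valid

δ = 21.79°, valid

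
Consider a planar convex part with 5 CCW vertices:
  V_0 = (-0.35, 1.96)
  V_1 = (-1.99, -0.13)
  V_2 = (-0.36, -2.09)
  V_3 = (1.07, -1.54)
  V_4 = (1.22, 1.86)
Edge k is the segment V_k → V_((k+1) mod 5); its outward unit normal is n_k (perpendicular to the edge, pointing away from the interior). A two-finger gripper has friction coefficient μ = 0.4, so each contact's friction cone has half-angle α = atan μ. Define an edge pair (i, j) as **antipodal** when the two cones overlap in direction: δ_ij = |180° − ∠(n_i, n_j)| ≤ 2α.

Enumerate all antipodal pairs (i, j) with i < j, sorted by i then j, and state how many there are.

α = atan 0.4 = 21.80°;  2α = 43.60°
n_0 = (-0.7867, +0.6173)
n_1 = (-0.7689, -0.6394)
n_2 = (+0.3590, -0.9333)
n_3 = (+0.9990, -0.0441)
n_4 = (+0.0636, +0.9980)
  (0,1): δ = 102.13°  ·
  (0,2): δ = 30.84°  ✓
  (0,3): δ = 35.59°  ✓
  (0,4): δ = 124.48°  ·
  (1,2): δ = 108.71°  ·
  (1,3): δ = 42.27°  ✓
  (1,4): δ = 46.61°  ·
  (2,3): δ = 113.56°  ·
  (2,4): δ = 24.68°  ✓
  (3,4): δ = 91.12°  ·
antipodal pairs: 4

count = 4; pairs: (0,2), (0,3), (1,3), (2,4)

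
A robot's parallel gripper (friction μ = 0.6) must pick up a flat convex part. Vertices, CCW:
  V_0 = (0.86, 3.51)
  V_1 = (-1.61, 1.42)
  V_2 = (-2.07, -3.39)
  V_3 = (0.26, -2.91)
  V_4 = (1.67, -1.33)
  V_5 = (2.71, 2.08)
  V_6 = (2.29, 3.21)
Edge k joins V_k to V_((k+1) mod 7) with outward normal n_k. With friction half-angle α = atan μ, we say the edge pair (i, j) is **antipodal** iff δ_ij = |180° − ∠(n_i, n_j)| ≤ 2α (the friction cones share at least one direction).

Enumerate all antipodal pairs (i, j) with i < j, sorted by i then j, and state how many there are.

count = 8; pairs: (0,2), (0,3), (0,4), (1,3), (1,4), (1,5), (2,6), (3,6)

α = atan 0.6 = 30.96°;  2α = 61.93°
n_0 = (-0.6459, +0.7634)
n_1 = (-0.9955, +0.0952)
n_2 = (+0.2018, -0.9794)
n_3 = (+0.7461, -0.6658)
n_4 = (+0.9565, -0.2917)
n_5 = (+0.9373, +0.3484)
n_6 = (+0.2053, +0.9787)
  (0,1): δ = 135.70°  ·
  (0,2): δ = 28.60°  ✓
  (0,3): δ = 8.02°  ✓
  (0,4): δ = 32.80°  ✓
  (0,5): δ = 70.15°  ·
  (0,6): δ = 127.92°  ·
  (1,2): δ = 72.90°  ·
  (1,3): δ = 36.28°  ✓
  (1,4): δ = 11.50°  ✓
  (1,5): δ = 25.85°  ✓
  (1,6): δ = 83.61°  ·
  (2,3): δ = 143.39°  ·
  (2,4): δ = 118.60°  ·
  (2,5): δ = 81.25°  ·
  (2,6): δ = 23.49°  ✓
  (3,4): δ = 155.22°  ·
  (3,5): δ = 117.86°  ·
  (3,6): δ = 60.10°  ✓
  (4,5): δ = 142.65°  ·
  (4,6): δ = 84.89°  ·
  (5,6): δ = 122.24°  ·
antipodal pairs: 8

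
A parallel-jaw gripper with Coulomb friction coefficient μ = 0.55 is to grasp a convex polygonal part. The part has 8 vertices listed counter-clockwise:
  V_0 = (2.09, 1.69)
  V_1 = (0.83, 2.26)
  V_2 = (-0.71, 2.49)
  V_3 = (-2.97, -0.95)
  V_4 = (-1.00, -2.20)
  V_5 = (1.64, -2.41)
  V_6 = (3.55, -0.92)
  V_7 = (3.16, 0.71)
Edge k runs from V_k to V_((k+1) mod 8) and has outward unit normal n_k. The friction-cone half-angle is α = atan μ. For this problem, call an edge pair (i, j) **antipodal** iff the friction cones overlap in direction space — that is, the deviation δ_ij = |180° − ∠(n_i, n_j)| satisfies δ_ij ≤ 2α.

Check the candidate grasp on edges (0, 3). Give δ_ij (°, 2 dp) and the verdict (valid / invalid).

α = atan 0.55 = 28.81°;  2α = 57.62°
edge 0: e_0 = (-1.26, +0.57);  n_0 = (+0.4122, +0.9111)
edge 3: e_3 = (+1.97, -1.25);  n_3 = (-0.5358, -0.8444)
∠(n_0, n_3) = 171.95°
δ = |180° − 171.95°| = 8.05°
8.05° ≤ 2α = 57.62°  →  valid

δ = 8.05°, valid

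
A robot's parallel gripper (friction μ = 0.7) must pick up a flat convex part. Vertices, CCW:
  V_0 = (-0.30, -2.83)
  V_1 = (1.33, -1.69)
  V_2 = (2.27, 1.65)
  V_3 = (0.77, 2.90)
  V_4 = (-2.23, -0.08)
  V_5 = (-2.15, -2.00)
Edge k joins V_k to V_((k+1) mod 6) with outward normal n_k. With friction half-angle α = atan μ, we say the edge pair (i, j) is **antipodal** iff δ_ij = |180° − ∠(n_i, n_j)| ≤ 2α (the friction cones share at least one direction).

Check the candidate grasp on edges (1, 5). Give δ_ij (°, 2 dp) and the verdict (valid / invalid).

δ = 81.56°, invalid

α = atan 0.7 = 34.99°;  2α = 69.98°
edge 1: e_1 = (+0.94, +3.34);  n_1 = (+0.9626, -0.2709)
edge 5: e_5 = (+1.85, -0.83);  n_5 = (-0.4093, -0.9124)
∠(n_1, n_5) = 98.44°
δ = |180° − 98.44°| = 81.56°
81.56° > 2α = 69.98°  →  invalid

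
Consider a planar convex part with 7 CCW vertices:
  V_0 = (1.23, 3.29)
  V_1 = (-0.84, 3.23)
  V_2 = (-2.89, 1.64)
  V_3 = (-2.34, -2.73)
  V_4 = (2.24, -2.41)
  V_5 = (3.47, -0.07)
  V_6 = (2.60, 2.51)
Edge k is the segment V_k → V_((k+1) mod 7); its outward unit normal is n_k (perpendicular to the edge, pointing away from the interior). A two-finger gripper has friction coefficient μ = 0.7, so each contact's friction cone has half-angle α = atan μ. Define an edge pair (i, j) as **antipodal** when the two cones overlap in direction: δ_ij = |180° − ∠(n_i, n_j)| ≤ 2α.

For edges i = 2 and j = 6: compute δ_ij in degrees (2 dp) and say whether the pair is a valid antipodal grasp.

δ = 53.17°, valid

α = atan 0.7 = 34.99°;  2α = 69.98°
edge 2: e_2 = (+0.55, -4.37);  n_2 = (-0.9922, -0.1249)
edge 6: e_6 = (-1.37, +0.78);  n_6 = (+0.4948, +0.8690)
∠(n_2, n_6) = 126.83°
δ = |180° − 126.83°| = 53.17°
53.17° ≤ 2α = 69.98°  →  valid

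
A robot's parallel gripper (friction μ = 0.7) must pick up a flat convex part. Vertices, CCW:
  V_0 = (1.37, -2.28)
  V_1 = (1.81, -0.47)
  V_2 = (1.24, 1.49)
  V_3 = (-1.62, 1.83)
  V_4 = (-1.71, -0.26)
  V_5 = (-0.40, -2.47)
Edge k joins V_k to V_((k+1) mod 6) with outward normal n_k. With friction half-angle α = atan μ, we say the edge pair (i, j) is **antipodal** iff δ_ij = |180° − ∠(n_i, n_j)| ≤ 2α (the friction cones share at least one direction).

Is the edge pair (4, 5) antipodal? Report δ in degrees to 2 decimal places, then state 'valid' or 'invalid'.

α = atan 0.7 = 34.99°;  2α = 69.98°
edge 4: e_4 = (+1.31, -2.21);  n_4 = (-0.8602, -0.5099)
edge 5: e_5 = (+1.77, +0.19);  n_5 = (+0.1067, -0.9943)
∠(n_4, n_5) = 65.47°
δ = |180° − 65.47°| = 114.53°
114.53° > 2α = 69.98°  →  invalid

δ = 114.53°, invalid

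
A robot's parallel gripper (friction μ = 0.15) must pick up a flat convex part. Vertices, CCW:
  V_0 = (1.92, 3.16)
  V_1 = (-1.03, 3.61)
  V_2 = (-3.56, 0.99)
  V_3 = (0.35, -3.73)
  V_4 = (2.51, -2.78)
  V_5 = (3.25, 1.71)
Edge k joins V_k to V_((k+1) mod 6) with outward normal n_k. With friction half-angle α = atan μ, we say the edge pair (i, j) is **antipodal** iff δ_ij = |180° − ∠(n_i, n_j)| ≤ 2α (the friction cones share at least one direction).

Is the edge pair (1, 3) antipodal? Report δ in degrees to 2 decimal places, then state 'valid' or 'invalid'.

δ = 22.26°, invalid

α = atan 0.15 = 8.53°;  2α = 17.06°
edge 1: e_1 = (-2.53, -2.62);  n_1 = (-0.7194, +0.6946)
edge 3: e_3 = (+2.16, +0.95);  n_3 = (+0.4026, -0.9154)
∠(n_1, n_3) = 157.74°
δ = |180° − 157.74°| = 22.26°
22.26° > 2α = 17.06°  →  invalid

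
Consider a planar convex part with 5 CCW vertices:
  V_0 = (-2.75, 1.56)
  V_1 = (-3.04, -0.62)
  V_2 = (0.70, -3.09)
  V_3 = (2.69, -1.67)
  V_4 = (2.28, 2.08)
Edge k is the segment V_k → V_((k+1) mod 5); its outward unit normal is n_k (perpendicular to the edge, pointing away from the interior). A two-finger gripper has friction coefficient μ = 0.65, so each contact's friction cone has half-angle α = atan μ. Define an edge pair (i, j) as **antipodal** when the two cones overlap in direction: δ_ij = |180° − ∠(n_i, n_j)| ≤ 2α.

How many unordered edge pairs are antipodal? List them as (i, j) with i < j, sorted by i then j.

count = 5; pairs: (0,2), (0,3), (1,3), (1,4), (2,4)

α = atan 0.65 = 33.02°;  2α = 66.05°
n_0 = (-0.9913, +0.1319)
n_1 = (-0.5511, -0.8344)
n_2 = (+0.5809, -0.8140)
n_3 = (+0.9941, +0.1087)
n_4 = (-0.1028, +0.9947)
  (0,1): δ = 115.86°  ·
  (0,2): δ = 46.91°  ✓
  (0,3): δ = 13.82°  ✓
  (0,4): δ = 103.48°  ·
  (1,2): δ = 111.05°  ·
  (1,3): δ = 50.32°  ✓
  (1,4): δ = 39.34°  ✓
  (2,3): δ = 119.27°  ·
  (2,4): δ = 29.61°  ✓
  (3,4): δ = 90.34°  ·
antipodal pairs: 5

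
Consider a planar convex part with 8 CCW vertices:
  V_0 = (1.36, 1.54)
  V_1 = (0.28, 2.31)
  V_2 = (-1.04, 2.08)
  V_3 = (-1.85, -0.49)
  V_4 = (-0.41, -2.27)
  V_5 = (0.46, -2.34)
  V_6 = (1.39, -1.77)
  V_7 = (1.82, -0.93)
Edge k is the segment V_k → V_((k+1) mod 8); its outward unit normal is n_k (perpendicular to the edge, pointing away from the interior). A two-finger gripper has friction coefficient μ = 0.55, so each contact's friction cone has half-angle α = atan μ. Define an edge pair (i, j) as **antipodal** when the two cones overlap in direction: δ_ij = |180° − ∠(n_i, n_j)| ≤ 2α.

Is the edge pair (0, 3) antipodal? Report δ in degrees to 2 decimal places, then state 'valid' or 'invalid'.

α = atan 0.55 = 28.81°;  2α = 57.62°
edge 0: e_0 = (-1.08, +0.77);  n_0 = (+0.5805, +0.8142)
edge 3: e_3 = (+1.44, -1.78);  n_3 = (-0.7774, -0.6289)
∠(n_0, n_3) = 164.46°
δ = |180° − 164.46°| = 15.54°
15.54° ≤ 2α = 57.62°  →  valid

δ = 15.54°, valid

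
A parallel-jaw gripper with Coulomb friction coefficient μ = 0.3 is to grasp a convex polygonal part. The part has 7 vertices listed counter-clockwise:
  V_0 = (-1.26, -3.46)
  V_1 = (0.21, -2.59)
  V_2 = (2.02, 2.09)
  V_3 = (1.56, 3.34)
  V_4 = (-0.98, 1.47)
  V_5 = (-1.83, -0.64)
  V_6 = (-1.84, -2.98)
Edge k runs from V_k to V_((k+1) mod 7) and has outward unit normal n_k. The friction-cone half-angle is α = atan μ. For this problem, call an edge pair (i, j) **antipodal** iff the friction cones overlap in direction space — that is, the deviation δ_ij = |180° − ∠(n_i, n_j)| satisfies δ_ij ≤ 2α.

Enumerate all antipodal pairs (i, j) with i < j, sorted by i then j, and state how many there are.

count = 6; pairs: (0,3), (1,3), (1,4), (1,5), (2,5), (2,6)

α = atan 0.3 = 16.70°;  2α = 33.40°
n_0 = (+0.5093, -0.8606)
n_1 = (+0.9327, -0.3607)
n_2 = (+0.9385, +0.3454)
n_3 = (-0.5929, +0.8053)
n_4 = (-0.9276, +0.3737)
n_5 = (-1.0000, +0.0043)
n_6 = (-0.6376, -0.7704)
  (0,1): δ = 141.76°  ·
  (0,2): δ = 100.41°  ·
  (0,3): δ = 5.74°  ✓
  (0,4): δ = 37.44°  ·
  (0,5): δ = 59.14°  ·
  (0,6): δ = 109.77°  ·
  (1,2): δ = 138.65°  ·
  (1,3): δ = 32.49°  ✓
  (1,4): δ = 0.80°  ✓
  (1,5): δ = 20.90°  ✓
  (1,6): δ = 71.53°  ·
  (2,3): δ = 73.84°  ·
  (2,4): δ = 42.15°  ·
  (2,5): δ = 20.45°  ✓
  (2,6): δ = 30.19°  ✓
  (3,4): δ = 148.30°  ·
  (3,5): δ = 126.61°  ·
  (3,6): δ = 75.97°  ·
  (4,5): δ = 158.30°  ·
  (4,6): δ = 107.67°  ·
  (5,6): δ = 129.37°  ·
antipodal pairs: 6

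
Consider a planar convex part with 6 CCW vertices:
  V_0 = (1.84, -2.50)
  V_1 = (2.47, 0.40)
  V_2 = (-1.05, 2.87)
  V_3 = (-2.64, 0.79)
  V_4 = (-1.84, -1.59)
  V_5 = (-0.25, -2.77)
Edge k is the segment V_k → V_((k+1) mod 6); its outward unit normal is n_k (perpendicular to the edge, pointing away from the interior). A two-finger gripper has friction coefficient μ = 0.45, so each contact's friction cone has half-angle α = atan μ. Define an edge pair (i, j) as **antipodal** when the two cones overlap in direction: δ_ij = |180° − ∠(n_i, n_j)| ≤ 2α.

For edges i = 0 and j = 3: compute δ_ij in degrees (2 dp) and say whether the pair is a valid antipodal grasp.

α = atan 0.45 = 24.23°;  2α = 48.46°
edge 0: e_0 = (+0.63, +2.90);  n_0 = (+0.9772, -0.2123)
edge 3: e_3 = (+0.80, -2.38);  n_3 = (-0.9479, -0.3186)
∠(n_0, n_3) = 149.16°
δ = |180° − 149.16°| = 30.84°
30.84° ≤ 2α = 48.46°  →  valid

δ = 30.84°, valid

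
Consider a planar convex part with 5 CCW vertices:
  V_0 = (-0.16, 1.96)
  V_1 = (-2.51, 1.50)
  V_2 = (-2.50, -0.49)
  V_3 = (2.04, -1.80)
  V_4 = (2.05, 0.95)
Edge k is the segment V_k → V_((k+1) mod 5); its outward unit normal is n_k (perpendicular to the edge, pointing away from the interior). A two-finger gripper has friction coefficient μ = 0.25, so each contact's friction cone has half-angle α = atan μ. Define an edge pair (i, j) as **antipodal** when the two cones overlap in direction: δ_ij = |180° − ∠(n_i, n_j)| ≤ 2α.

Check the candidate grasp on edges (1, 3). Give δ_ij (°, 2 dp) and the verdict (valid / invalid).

α = atan 0.25 = 14.04°;  2α = 28.07°
edge 1: e_1 = (+0.01, -1.99);  n_1 = (-1.0000, -0.0050)
edge 3: e_3 = (+0.01, +2.75);  n_3 = (+1.0000, -0.0036)
∠(n_1, n_3) = 179.50°
δ = |180° − 179.50°| = 0.50°
0.50° ≤ 2α = 28.07°  →  valid

δ = 0.50°, valid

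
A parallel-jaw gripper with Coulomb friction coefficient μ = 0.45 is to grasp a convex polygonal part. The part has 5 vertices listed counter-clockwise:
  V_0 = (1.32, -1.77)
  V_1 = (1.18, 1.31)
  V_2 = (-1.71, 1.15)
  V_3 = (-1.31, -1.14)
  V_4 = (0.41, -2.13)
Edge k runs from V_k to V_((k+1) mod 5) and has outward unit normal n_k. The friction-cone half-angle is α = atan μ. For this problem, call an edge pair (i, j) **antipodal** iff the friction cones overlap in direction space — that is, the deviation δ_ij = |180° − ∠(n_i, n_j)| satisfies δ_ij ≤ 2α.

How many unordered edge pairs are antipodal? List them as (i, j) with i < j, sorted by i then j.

count = 3; pairs: (0,2), (1,3), (1,4)

α = atan 0.45 = 24.23°;  2α = 48.46°
n_0 = (+0.9990, +0.0454)
n_1 = (-0.0553, +0.9985)
n_2 = (-0.9851, -0.1721)
n_3 = (-0.4988, -0.8667)
n_4 = (+0.3679, -0.9299)
  (0,1): δ = 89.43°  ·
  (0,2): δ = 7.31°  ✓
  (0,3): δ = 57.47°  ·
  (0,4): δ = 108.98°  ·
  (1,2): δ = 83.26°  ·
  (1,3): δ = 33.09°  ✓
  (1,4): δ = 18.42°  ✓
  (2,3): δ = 129.83°  ·
  (2,4): δ = 78.32°  ·
  (3,4): δ = 128.49°  ·
antipodal pairs: 3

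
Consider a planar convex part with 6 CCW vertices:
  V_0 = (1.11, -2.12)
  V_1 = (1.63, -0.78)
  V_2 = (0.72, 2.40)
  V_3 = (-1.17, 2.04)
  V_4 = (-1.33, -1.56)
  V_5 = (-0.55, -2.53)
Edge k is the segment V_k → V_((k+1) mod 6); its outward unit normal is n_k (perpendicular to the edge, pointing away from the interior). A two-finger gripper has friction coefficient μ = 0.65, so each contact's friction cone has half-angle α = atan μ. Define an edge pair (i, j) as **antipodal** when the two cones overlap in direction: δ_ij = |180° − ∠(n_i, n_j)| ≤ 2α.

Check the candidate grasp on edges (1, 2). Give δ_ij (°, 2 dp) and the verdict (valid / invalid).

α = atan 0.65 = 33.02°;  2α = 66.05°
edge 1: e_1 = (-0.91, +3.18);  n_1 = (+0.9614, +0.2751)
edge 2: e_2 = (-1.89, -0.36);  n_2 = (-0.1871, +0.9823)
∠(n_1, n_2) = 84.82°
δ = |180° − 84.82°| = 95.18°
95.18° > 2α = 66.05°  →  invalid

δ = 95.18°, invalid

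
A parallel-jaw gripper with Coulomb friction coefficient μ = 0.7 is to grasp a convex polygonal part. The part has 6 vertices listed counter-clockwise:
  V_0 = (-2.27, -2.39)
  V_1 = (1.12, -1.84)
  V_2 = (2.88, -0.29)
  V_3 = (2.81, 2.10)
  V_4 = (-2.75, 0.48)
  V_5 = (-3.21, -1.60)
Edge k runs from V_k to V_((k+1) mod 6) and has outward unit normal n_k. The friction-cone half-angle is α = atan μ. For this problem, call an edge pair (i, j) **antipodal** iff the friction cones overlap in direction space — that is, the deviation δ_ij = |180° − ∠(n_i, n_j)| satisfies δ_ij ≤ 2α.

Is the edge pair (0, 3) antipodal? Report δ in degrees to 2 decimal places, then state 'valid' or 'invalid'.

δ = 7.03°, valid

α = atan 0.7 = 34.99°;  2α = 69.98°
edge 0: e_0 = (+3.39, +0.55);  n_0 = (+0.1601, -0.9871)
edge 3: e_3 = (-5.56, -1.62);  n_3 = (-0.2797, +0.9601)
∠(n_0, n_3) = 172.97°
δ = |180° − 172.97°| = 7.03°
7.03° ≤ 2α = 69.98°  →  valid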